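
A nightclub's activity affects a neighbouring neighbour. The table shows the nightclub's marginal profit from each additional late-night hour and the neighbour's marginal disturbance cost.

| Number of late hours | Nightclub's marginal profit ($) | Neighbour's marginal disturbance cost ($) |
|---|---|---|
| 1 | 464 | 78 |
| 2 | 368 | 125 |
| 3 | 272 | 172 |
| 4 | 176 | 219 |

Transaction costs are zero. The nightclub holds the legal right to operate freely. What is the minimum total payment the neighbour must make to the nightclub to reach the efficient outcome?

$176

Left alone the nightclub would choose level 4 (marginal profit stays positive).
Efficient level: k* = 3 (marginal profit ≥ marginal disturbance cost through 3).
The neighbour must at least cover the nightclub's forgone profit from cutting 4→3: 176 = 176.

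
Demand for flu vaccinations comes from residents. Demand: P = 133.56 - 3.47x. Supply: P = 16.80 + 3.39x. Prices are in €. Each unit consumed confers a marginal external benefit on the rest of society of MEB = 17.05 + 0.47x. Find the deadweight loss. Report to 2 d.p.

Market equilibrium (private): 16.80 + 3.39x = 133.56 - 3.47x → x_m = 17.0204.
Social marginal benefit = demand + MEB = 150.61 - 3.00x.
Set SMB = MC: 150.61 - 3.00x = 16.80 + 3.39x → x* = 20.9405.
Height of the DWL triangle at x_m is SMB(x_m) − MC(x_m) = MEB(x_m) = 25.0496.
DWL = ½ × 3.9201 × 25.0496 = 49.0985.

DWL = €49.10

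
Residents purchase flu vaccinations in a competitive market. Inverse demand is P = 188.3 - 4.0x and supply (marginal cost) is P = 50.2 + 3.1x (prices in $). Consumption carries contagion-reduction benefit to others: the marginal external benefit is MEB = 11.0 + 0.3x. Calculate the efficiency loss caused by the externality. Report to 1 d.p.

Market equilibrium (private): 50.2 + 3.1x = 188.3 - 4.0x → x_m = 19.4507.
Social marginal benefit = demand + MEB = 199.3 - 3.7x.
Set SMB = MC: 199.3 - 3.7x = 50.2 + 3.1x → x* = 21.9265.
The welfare-loss triangle has base |x_m − x*| and height MEB(x_m) (the vertical gap between SMB and MC is zero at x* and MEB at x_m).
DWL = ½ × 2.4758 × 16.8352 = 20.8403.

DWL = $20.8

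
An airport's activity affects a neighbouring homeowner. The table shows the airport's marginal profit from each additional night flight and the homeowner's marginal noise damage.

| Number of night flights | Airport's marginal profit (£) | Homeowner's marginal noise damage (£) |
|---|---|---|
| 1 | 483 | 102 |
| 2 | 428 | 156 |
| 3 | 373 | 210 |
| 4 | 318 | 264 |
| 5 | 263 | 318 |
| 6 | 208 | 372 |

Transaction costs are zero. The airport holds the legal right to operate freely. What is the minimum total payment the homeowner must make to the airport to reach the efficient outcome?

£471

Left alone the airport would choose level 6 (marginal profit stays positive).
Efficient level: k* = 4 (marginal profit ≥ marginal noise damage through 4).
The homeowner must at least cover the airport's forgone profit from cutting 6→4: 263 + 208 = 471.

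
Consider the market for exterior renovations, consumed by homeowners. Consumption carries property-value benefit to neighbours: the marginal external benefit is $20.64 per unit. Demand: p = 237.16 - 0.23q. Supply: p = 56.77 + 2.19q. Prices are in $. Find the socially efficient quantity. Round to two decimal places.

q* = 83.07

Social marginal benefit = demand + MEB = 257.80 - 0.23q.
Set SMB = MC: 257.80 - 0.23q = 56.77 + 2.19q → q* = 83.0702.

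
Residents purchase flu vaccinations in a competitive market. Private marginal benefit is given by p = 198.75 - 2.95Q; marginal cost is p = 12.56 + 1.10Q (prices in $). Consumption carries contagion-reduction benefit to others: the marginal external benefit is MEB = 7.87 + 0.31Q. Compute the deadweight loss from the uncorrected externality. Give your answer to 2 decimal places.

Market equilibrium (private): 12.56 + 1.10Q = 198.75 - 2.95Q → Q_m = 45.9728.
Social marginal benefit = demand + MEB = 206.62 - 2.64Q.
Set SMB = MC: 206.62 - 2.64Q = 12.56 + 1.10Q → Q* = 51.8877.
The loss is the area between SMB and MC from Q* to Q_m; with linear curves that's a triangle of height MEB(Q_m).
DWL = ½ × 5.9149 × 22.1216 = 65.4235.

DWL = $65.42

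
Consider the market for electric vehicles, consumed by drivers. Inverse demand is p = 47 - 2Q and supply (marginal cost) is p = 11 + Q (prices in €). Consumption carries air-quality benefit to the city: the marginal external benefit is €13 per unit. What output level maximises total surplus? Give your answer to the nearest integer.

Social marginal benefit = demand + MEB = 60 - 2Q.
Set SMB = MC: 60 - 2Q = 11 + Q → Q* = 16.3333.

Q* = 16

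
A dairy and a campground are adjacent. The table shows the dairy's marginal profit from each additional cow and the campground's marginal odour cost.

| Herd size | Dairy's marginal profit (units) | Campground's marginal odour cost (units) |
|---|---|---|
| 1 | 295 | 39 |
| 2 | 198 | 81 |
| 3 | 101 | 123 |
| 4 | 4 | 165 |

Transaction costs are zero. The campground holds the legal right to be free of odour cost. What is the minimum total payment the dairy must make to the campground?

Efficient level: marginal profit ≥ marginal odour cost through level 2, so k* = 2.
With the campground holding the right, the dairy must at least compensate total damage at k*: 39 + 81 = 120.

120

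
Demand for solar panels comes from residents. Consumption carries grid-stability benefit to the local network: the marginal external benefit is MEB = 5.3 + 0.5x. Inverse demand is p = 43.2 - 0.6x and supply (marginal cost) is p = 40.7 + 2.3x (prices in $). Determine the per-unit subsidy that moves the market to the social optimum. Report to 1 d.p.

subsidy = $6.9 per unit

Social marginal benefit = demand + MEB = 48.5 - 0.1x.
Set SMB = MC: 48.5 - 0.1x = 40.7 + 2.3x → x* = 3.2500.
The Pigouvian subsidy equals MEB at x*: 5.3 + 0.5×3.2500 = 6.9250.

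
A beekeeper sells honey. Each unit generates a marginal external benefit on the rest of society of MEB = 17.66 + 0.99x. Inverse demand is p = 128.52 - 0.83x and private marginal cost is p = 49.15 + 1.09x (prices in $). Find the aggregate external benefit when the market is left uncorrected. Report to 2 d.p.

$1575.93

Market equilibrium (private): 49.15 + 1.09x = 128.52 - 0.83x → x_m = 41.3385.
Total external benefit = ∫₀^{x_m} (17.66 + 0.99x) dx = 17.66×41.3385 + ½×0.99×41.3385² = 1575.9293.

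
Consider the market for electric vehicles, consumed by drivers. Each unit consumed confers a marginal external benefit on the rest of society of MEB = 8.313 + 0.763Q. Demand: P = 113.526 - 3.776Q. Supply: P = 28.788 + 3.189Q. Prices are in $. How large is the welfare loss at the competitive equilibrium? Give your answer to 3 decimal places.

DWL = $24.961

Market equilibrium (private): 28.788 + 3.189Q = 113.526 - 3.776Q → Q_m = 12.1663.
Social marginal benefit = demand + MEB = 121.839 - 3.013Q.
Set SMB = MC: 121.839 - 3.013Q = 28.788 + 3.189Q → Q* = 15.0034.
Between Q* and Q_m the wedge SMB − MC runs linearly from 0 to MEB(Q_m), so the loss is a triangle.
DWL = ½ × 2.8371 × 17.5959 = 24.9607.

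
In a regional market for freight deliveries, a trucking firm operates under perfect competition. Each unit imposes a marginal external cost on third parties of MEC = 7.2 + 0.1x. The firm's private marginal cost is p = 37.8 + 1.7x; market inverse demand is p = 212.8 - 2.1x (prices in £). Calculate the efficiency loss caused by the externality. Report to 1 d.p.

DWL = £17.9

Market equilibrium (private): 37.8 + 1.7x = 212.8 - 2.1x → x_m = 46.0526.
Social marginal cost = private MC + MEC = 45.0 + 1.8x.
Set SMC = demand: 45.0 + 1.8x = 212.8 - 2.1x → x* = 43.0256.
The welfare-loss triangle has base |x_m − x*| and height MEC(x_m) (the vertical gap between SMC and demand is zero at x* and MEC at x_m).
DWL = ½ × 3.0270 × 11.8053 = 17.8673.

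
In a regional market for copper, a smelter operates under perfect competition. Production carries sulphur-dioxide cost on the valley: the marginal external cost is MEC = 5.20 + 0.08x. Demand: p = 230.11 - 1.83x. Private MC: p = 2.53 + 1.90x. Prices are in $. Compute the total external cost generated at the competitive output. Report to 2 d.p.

$466.18

Market equilibrium (private): 2.53 + 1.90x = 230.11 - 1.83x → x_m = 61.0134.
Total external cost = ∫₀^{x_m} (5.20 + 0.08x) dx = 5.20×61.0134 + ½×0.08×61.0134² = 466.1751.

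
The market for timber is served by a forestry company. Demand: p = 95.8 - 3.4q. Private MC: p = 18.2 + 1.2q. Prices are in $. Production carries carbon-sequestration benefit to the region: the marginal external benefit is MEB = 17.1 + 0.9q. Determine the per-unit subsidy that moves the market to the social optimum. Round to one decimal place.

subsidy = $40.1 per unit

Social marginal cost = private MC − MEB = 1.1 + 0.3q.
Set SMC = demand: 1.1 + 0.3q = 95.8 - 3.4q → q* = 25.5946.
The Pigouvian subsidy equals MEB at q*: 17.1 + 0.9×25.5946 = 40.1351.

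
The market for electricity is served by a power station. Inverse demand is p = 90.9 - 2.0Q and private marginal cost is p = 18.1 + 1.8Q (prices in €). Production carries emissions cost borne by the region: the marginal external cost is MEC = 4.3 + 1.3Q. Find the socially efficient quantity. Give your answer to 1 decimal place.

Q* = 13.4

Social marginal cost = private MC + MEC = 22.4 + 3.1Q.
Set SMC = demand: 22.4 + 3.1Q = 90.9 - 2.0Q → Q* = 13.4314.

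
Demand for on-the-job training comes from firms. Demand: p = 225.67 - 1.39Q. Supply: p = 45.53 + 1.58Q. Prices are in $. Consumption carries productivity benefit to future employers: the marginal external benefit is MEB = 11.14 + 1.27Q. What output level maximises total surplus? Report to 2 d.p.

Q* = 112.52

Social marginal benefit = demand + MEB = 236.81 - 0.12Q.
Set SMB = MC: 236.81 - 0.12Q = 45.53 + 1.58Q → Q* = 112.5176.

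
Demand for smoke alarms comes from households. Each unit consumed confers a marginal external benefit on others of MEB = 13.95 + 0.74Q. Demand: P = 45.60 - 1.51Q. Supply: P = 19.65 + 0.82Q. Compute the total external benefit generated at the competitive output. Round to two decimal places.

Market equilibrium (private): 19.65 + 0.82Q = 45.60 - 1.51Q → Q_m = 11.1373.
Total external benefit = ∫₀^{Q_m} (13.95 + 0.74Q) dQ = 13.95×11.1373 + ½×0.74×11.1373² = 201.2599.

201.26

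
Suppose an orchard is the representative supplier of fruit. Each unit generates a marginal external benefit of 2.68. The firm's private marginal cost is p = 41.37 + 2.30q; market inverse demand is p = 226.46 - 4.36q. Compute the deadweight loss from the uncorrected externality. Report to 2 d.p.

Market equilibrium (private): 41.37 + 2.30q = 226.46 - 4.36q → q_m = 27.7913.
Social marginal cost = private MC − MEB = 38.69 + 2.30q.
Set SMC = demand: 38.69 + 2.30q = 226.46 - 4.36q → q* = 28.1937.
Height of the DWL triangle at q_m is demand(q_m) − SMC(q_m) = MEB(q_m) = 2.6800.
DWL = ½ × 0.4024 × 2.6800 = 0.5392.

DWL = 0.54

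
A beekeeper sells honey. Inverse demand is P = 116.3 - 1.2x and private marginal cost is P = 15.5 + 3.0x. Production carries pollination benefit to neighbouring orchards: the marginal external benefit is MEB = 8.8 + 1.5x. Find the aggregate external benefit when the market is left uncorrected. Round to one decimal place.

Market equilibrium (private): 15.5 + 3.0x = 116.3 - 1.2x → x_m = 24.0000.
Total external benefit = ∫₀^{x_m} (8.8 + 1.5x) dx = 8.8×24.0000 + ½×1.5×24.0000² = 643.2000.

643.2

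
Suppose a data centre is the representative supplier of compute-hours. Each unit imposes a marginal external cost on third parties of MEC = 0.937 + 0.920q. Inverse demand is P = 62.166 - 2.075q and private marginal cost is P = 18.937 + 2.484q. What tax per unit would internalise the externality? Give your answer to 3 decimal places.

tax = 8.038 per unit

Social marginal cost = private MC + MEC = 19.874 + 3.404q.
Set SMC = demand: 19.874 + 3.404q = 62.166 - 2.075q → q* = 7.7189.
The Pigouvian tax equals MEC at q*: 0.937 + 0.920×7.7189 = 8.0384.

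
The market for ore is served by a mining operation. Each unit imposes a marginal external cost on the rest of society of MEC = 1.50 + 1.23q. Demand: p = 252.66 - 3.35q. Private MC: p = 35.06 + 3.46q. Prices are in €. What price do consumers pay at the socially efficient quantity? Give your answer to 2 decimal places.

P = €162.62

Social marginal cost = private MC + MEC = 36.56 + 4.69q.
Set SMC = demand: 36.56 + 4.69q = 252.66 - 3.35q → q* = 26.8781.
Consumer price on the demand curve at q*: 252.66 − 3.35×26.8781 = 162.6184.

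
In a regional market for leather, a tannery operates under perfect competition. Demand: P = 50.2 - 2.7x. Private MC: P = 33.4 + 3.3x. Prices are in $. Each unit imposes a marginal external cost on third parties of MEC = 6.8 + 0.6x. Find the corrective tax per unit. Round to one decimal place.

tax = $7.7 per unit

Social marginal cost = private MC + MEC = 40.2 + 3.9x.
Set SMC = demand: 40.2 + 3.9x = 50.2 - 2.7x → x* = 1.5152.
The Pigouvian tax equals MEC at x*: 6.8 + 0.6×1.5152 = 7.7091.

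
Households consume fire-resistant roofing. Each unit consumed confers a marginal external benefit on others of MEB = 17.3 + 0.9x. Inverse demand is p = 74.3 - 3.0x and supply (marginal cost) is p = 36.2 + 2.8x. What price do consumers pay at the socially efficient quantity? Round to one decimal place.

P = 40.4

Social marginal benefit = demand + MEB = 91.6 - 2.1x.
Set SMB = MC: 91.6 - 2.1x = 36.2 + 2.8x → x* = 11.3061.
Consumer price on the demand curve at x*: 74.3 − 3.0×11.3061 = 40.3817.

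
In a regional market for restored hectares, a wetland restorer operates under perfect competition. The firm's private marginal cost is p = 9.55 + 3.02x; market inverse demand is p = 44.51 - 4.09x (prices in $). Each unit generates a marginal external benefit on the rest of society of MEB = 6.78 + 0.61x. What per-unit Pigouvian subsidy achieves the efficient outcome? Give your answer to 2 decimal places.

subsidy = $10.70 per unit

Social marginal cost = private MC − MEB = 2.77 + 2.41x.
Set SMC = demand: 2.77 + 2.41x = 44.51 - 4.09x → x* = 6.4215.
The Pigouvian subsidy equals MEB at x*: 6.78 + 0.61×6.4215 = 10.6971.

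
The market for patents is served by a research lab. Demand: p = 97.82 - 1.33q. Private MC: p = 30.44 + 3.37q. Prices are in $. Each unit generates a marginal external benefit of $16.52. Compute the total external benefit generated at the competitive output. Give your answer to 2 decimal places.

$236.83

Market equilibrium (private): 30.44 + 3.37q = 97.82 - 1.33q → q_m = 14.3362.
Total external benefit = MEB × q_m = 16.52 × 14.3362 = 236.8340.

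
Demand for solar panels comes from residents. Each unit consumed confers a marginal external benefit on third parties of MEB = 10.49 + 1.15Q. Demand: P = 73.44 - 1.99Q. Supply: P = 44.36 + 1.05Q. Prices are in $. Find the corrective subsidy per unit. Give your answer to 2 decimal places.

Social marginal benefit = demand + MEB = 83.93 - 0.84Q.
Set SMB = MC: 83.93 - 0.84Q = 44.36 + 1.05Q → Q* = 20.9365.
The Pigouvian subsidy equals MEB at Q*: 10.49 + 1.15×20.9365 = 34.5670.

subsidy = $34.57 per unit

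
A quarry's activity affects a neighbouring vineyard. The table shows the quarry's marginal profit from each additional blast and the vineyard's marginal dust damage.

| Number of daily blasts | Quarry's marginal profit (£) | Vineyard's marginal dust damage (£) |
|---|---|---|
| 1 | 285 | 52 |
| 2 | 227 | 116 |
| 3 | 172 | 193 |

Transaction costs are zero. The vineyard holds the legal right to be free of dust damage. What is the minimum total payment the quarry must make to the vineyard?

Efficient level: marginal profit ≥ marginal dust damage through level 2, so k* = 2.
With the vineyard holding the right, the quarry must at least compensate total damage at k*: 52 + 116 = 168.

£168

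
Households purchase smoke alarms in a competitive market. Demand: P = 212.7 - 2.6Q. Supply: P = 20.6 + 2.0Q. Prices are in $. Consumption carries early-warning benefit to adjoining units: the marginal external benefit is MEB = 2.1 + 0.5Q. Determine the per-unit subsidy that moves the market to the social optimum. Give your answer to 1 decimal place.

subsidy = $25.8 per unit

Social marginal benefit = demand + MEB = 214.8 - 2.1Q.
Set SMB = MC: 214.8 - 2.1Q = 20.6 + 2.0Q → Q* = 47.3659.
The Pigouvian subsidy equals MEB at Q*: 2.1 + 0.5×47.3659 = 25.7830.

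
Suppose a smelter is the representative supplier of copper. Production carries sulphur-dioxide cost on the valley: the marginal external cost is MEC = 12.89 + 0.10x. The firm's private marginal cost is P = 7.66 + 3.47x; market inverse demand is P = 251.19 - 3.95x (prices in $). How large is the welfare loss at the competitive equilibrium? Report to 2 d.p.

Market equilibrium (private): 7.66 + 3.47x = 251.19 - 3.95x → x_m = 32.8208.
Social marginal cost = private MC + MEC = 20.55 + 3.57x.
Set SMC = demand: 20.55 + 3.57x = 251.19 - 3.95x → x* = 30.6702.
The welfare-loss triangle has base |x_m − x*| and height MEC(x_m) (the vertical gap between SMC and demand is zero at x* and MEC at x_m).
DWL = ½ × 2.1506 × 16.1721 = 17.3899.

DWL = $17.39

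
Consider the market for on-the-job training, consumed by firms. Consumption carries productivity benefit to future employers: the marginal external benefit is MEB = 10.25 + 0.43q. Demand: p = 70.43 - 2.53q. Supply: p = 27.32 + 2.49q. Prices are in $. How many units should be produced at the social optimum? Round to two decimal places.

q* = 11.63

Social marginal benefit = demand + MEB = 80.68 - 2.10q.
Set SMB = MC: 80.68 - 2.10q = 27.32 + 2.49q → q* = 11.6253.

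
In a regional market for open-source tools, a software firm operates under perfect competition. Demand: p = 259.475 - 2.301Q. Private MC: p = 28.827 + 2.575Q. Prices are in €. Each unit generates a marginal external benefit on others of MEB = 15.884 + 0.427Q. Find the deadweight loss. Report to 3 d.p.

Market equilibrium (private): 28.827 + 2.575Q = 259.475 - 2.301Q → Q_m = 47.3027.
Social marginal cost = private MC − MEB = 12.943 + 2.148Q.
Set SMC = demand: 12.943 + 2.148Q = 259.475 - 2.301Q → Q* = 55.4129.
Height of the DWL triangle at Q_m is demand(Q_m) − SMC(Q_m) = MEB(Q_m) = 36.0823.
DWL = ½ × 8.1102 × 36.0823 = 146.3173.

DWL = €146.317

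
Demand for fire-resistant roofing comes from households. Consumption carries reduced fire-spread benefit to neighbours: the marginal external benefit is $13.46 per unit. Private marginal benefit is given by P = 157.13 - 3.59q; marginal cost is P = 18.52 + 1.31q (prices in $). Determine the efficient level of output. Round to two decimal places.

q* = 31.03

Social marginal benefit = demand + MEB = 170.59 - 3.59q.
Set SMB = MC: 170.59 - 3.59q = 18.52 + 1.31q → q* = 31.0347.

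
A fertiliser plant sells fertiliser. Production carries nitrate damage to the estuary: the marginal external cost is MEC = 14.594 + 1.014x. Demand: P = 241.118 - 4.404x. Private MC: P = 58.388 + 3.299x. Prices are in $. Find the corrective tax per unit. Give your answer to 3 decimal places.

Social marginal cost = private MC + MEC = 72.982 + 4.313x.
Set SMC = demand: 72.982 + 4.313x = 241.118 - 4.404x → x* = 19.2883.
The Pigouvian tax equals MEC at x*: 14.594 + 1.014×19.2883 = 34.1523.

tax = $34.152 per unit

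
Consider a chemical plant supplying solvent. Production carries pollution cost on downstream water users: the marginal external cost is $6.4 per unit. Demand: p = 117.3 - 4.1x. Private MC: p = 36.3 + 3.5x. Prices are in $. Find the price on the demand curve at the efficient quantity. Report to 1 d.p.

Social marginal cost = private MC + MEC = 42.7 + 3.5x.
Set SMC = demand: 42.7 + 3.5x = 117.3 - 4.1x → x* = 9.8158.
Consumer price on the demand curve at x*: 117.3 − 4.1×9.8158 = 77.0552.

P = $77.1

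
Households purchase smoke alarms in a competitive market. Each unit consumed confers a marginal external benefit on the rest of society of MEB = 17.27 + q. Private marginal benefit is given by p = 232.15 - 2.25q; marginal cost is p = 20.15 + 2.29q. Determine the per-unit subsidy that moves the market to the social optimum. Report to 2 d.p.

Social marginal benefit = demand + MEB = 249.42 - 1.25q.
Set SMB = MC: 249.42 - 1.25q = 20.15 + 2.29q → q* = 64.7655.
The Pigouvian subsidy equals MEB at q*: 17.27 + 1.00×64.7655 = 82.0355.

subsidy = 82.04 per unit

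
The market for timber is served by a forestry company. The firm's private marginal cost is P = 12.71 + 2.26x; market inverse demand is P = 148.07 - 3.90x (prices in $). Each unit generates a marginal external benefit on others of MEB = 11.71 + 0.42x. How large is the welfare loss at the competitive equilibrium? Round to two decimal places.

DWL = $38.19

Market equilibrium (private): 12.71 + 2.26x = 148.07 - 3.90x → x_m = 21.9740.
Social marginal cost = private MC − MEB = 1.00 + 1.84x.
Set SMC = demand: 1.00 + 1.84x = 148.07 - 3.90x → x* = 25.6220.
Height of the DWL triangle at x_m is demand(x_m) − SMC(x_m) = MEB(x_m) = 20.9391.
DWL = ½ × 3.6480 × 20.9391 = 38.1929.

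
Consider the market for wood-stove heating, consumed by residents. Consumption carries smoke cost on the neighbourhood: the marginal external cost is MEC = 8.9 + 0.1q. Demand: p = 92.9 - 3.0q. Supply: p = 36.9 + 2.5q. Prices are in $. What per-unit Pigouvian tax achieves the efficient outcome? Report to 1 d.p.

Social marginal benefit = demand − MEC = 84.0 - 3.1q.
Set SMB = MC: 84.0 - 3.1q = 36.9 + 2.5q → q* = 8.4107.
The Pigouvian tax equals MEC at q*: 8.9 + 0.1×8.4107 = 9.7411.

tax = $9.7 per unit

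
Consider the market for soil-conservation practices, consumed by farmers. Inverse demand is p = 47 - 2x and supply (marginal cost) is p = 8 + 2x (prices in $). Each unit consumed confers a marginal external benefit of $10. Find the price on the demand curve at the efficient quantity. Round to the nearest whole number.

Social marginal benefit = demand + MEB = 57 - 2x.
Set SMB = MC: 57 - 2x = 8 + 2x → x* = 12.2500.
Consumer price on the demand curve at x*: 47 − 2×12.2500 = 22.5000.

P = $23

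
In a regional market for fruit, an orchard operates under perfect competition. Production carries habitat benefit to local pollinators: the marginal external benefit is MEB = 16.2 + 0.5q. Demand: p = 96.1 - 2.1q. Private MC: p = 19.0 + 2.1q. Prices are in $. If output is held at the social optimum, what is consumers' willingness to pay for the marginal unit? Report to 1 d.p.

Social marginal cost = private MC − MEB = 2.8 + 1.6q.
Set SMC = demand: 2.8 + 1.6q = 96.1 - 2.1q → q* = 25.2162.
Consumer price on the demand curve at q*: 96.1 − 2.1×25.2162 = 43.1460.

P = $43.1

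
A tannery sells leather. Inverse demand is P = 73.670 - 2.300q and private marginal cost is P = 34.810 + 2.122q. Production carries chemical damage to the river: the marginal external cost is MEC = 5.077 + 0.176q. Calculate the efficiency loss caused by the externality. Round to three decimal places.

DWL = 4.771

Market equilibrium (private): 34.810 + 2.122q = 73.670 - 2.300q → q_m = 8.7879.
Social marginal cost = private MC + MEC = 39.887 + 2.298q.
Set SMC = demand: 39.887 + 2.298q = 73.670 - 2.300q → q* = 7.3473.
Between q* and q_m the wedge SMC − demand runs linearly from 0 to MEC(q_m), so the loss is a triangle.
DWL = ½ × 1.4406 × 6.6237 = 4.7711.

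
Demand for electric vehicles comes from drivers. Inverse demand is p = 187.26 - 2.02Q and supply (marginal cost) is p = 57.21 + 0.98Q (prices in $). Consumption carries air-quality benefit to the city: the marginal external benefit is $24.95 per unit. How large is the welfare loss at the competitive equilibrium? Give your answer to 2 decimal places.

Market equilibrium (private): 57.21 + 0.98Q = 187.26 - 2.02Q → Q_m = 43.3500.
Social marginal benefit = demand + MEB = 212.21 - 2.02Q.
Set SMB = MC: 212.21 - 2.02Q = 57.21 + 0.98Q → Q* = 51.6667.
Between Q* and Q_m the wedge SMB − MC runs linearly from 0 to MEB(Q_m), so the loss is a triangle.
DWL = ½ × 8.3167 × 24.9500 = 103.7508.

DWL = $103.75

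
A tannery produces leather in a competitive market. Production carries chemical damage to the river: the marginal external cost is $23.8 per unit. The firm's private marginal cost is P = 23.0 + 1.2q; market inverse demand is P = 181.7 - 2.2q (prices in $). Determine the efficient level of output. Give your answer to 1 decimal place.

Social marginal cost = private MC + MEC = 46.8 + 1.2q.
Set SMC = demand: 46.8 + 1.2q = 181.7 - 2.2q → q* = 39.6765.

q* = 39.7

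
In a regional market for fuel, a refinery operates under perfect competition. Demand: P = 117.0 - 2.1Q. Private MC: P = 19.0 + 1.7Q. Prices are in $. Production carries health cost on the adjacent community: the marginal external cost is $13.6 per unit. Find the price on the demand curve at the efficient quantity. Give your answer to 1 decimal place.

Social marginal cost = private MC + MEC = 32.6 + 1.7Q.
Set SMC = demand: 32.6 + 1.7Q = 117.0 - 2.1Q → Q* = 22.2105.
Consumer price on the demand curve at Q*: 117.0 − 2.1×22.2105 = 70.3580.

P = $70.4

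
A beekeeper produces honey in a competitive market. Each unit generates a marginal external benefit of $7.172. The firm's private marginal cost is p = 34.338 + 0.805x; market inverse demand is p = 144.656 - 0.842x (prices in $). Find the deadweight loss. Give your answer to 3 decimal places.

Market equilibrium (private): 34.338 + 0.805x = 144.656 - 0.842x → x_m = 66.9812.
Social marginal cost = private MC − MEB = 27.166 + 0.805x.
Set SMC = demand: 27.166 + 0.805x = 144.656 - 0.842x → x* = 71.3358.
The loss is the area between SMC and demand from x* to x_m; with linear curves that's a triangle of height MEB(x_m).
DWL = ½ × 4.3546 × 7.1720 = 15.6156.

DWL = $15.616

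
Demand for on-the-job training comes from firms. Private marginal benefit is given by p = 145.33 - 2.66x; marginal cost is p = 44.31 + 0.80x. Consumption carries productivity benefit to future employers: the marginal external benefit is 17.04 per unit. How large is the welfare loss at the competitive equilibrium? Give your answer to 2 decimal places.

Market equilibrium (private): 44.31 + 0.80x = 145.33 - 2.66x → x_m = 29.1965.
Social marginal benefit = demand + MEB = 162.37 - 2.66x.
Set SMB = MC: 162.37 - 2.66x = 44.31 + 0.80x → x* = 34.1214.
The loss is the area between SMB and MC from x* to x_m; with linear curves that's a triangle of height MEB(x_m).
DWL = ½ × 4.9249 × 17.0400 = 41.9601.

DWL = 41.96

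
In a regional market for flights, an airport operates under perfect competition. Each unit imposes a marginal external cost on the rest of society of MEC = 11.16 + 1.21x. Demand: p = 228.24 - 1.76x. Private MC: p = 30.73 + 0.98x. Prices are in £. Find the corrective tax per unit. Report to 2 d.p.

tax = £68.24 per unit

Social marginal cost = private MC + MEC = 41.89 + 2.19x.
Set SMC = demand: 41.89 + 2.19x = 228.24 - 1.76x → x* = 47.1772.
The Pigouvian tax equals MEC at x*: 11.16 + 1.21×47.1772 = 68.2444.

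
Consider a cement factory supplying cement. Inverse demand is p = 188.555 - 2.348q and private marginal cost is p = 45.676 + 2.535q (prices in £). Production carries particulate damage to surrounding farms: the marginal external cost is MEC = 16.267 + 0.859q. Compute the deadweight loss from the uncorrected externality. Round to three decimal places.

Market equilibrium (private): 45.676 + 2.535q = 188.555 - 2.348q → q_m = 29.2605.
Social marginal cost = private MC + MEC = 61.943 + 3.394q.
Set SMC = demand: 61.943 + 3.394q = 188.555 - 2.348q → q* = 22.0502.
Between q* and q_m the wedge SMC − demand runs linearly from 0 to MEC(q_m), so the loss is a triangle.
DWL = ½ × 7.2103 × 41.4018 = 149.2597.

DWL = £149.260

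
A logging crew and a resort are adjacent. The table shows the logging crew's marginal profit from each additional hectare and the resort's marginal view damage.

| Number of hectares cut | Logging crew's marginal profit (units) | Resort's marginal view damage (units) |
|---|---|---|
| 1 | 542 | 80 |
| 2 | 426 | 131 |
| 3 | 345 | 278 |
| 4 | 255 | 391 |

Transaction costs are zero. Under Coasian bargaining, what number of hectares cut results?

Bargaining reaches the level where marginal profit last exceeds marginal view damage.
That holds through level 3 (345 ≥ 278) but not at 4 (255 < 391).

3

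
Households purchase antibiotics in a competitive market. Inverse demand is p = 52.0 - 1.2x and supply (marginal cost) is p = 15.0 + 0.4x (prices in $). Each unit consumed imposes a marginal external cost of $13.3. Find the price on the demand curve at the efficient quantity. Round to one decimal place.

Social marginal benefit = demand − MEC = 38.7 - 1.2x.
Set SMB = MC: 38.7 - 1.2x = 15.0 + 0.4x → x* = 14.8125.
Consumer price on the demand curve at x*: 52.0 − 1.2×14.8125 = 34.2250.

P = $34.2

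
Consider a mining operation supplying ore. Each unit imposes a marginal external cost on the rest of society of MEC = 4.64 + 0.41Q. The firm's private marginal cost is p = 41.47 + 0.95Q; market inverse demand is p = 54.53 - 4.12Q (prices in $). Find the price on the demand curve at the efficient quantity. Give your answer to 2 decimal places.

Social marginal cost = private MC + MEC = 46.11 + 1.36Q.
Set SMC = demand: 46.11 + 1.36Q = 54.53 - 4.12Q → Q* = 1.5365.
Consumer price on the demand curve at Q*: 54.53 − 4.12×1.5365 = 48.1996.

P = $48.20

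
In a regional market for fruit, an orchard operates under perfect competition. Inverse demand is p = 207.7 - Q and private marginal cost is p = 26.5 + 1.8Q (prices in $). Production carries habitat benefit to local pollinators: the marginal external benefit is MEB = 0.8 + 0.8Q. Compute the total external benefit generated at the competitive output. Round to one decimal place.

Market equilibrium (private): 26.5 + 1.8Q = 207.7 - Q → Q_m = 64.7143.
Total external benefit = ∫₀^{Q_m} (0.8 + 0.8Q) dQ = 0.8×64.7143 + ½×0.8×64.7143² = 1726.9477.

$1726.9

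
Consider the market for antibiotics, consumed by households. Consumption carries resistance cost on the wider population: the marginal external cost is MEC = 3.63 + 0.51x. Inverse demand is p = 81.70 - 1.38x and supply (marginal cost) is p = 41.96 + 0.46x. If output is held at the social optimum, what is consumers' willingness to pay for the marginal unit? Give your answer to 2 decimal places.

P = 60.49

Social marginal benefit = demand − MEC = 78.07 - 1.89x.
Set SMB = MC: 78.07 - 1.89x = 41.96 + 0.46x → x* = 15.3660.
Consumer price on the demand curve at x*: 81.70 − 1.38×15.3660 = 60.4949.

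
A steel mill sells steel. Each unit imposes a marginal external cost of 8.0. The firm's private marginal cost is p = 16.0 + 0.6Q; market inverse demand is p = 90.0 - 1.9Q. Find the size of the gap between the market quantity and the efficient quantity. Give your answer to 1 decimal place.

3.2 units

Market equilibrium (private): 16.0 + 0.6Q = 90.0 - 1.9Q → Q_m = 29.6000.
Social marginal cost = private MC + MEC = 24.0 + 0.6Q.
Set SMC = demand: 24.0 + 0.6Q = 90.0 - 1.9Q → Q* = 26.4000.
Gap = |29.6000 − 26.4000| = 3.2000.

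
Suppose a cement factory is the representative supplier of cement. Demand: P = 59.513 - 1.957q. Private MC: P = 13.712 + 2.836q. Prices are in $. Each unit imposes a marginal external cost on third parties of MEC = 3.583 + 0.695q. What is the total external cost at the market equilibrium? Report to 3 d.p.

Market equilibrium (private): 13.712 + 2.836q = 59.513 - 1.957q → q_m = 9.5558.
Total external cost = ∫₀^{q_m} (3.583 + 0.695q) dq = 3.583×9.5558 + ½×0.695×9.5558² = 65.9698.

$65.970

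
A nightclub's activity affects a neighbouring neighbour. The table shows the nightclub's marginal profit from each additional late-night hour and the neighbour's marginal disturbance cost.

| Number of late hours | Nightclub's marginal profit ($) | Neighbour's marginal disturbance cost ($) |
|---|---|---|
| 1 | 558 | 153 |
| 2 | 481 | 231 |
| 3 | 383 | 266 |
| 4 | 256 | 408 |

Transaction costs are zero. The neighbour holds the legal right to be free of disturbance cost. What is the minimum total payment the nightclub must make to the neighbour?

$650

Efficient level: marginal profit ≥ marginal disturbance cost through level 3, so k* = 3.
With the neighbour holding the right, the nightclub must at least compensate total damage at k*: 153 + 231 + 266 = 650.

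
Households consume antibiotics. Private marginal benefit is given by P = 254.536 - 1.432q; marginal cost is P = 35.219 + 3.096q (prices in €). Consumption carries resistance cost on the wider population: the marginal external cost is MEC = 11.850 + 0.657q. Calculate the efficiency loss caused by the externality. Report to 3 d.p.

Market equilibrium (private): 35.219 + 3.096q = 254.536 - 1.432q → q_m = 48.4357.
Social marginal benefit = demand − MEC = 242.686 - 2.089q.
Set SMB = MC: 242.686 - 2.089q = 35.219 + 3.096q → q* = 40.0129.
The loss is the area between SMB and MC from q* to q_m; with linear curves that's a triangle of height MEC(q_m).
DWL = ½ × 8.4228 × 43.6723 = 183.9215.

DWL = €183.922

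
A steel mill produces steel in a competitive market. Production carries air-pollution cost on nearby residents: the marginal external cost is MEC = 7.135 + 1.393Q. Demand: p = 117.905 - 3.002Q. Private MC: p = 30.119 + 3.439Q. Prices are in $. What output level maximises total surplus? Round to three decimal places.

Q* = 10.295

Social marginal cost = private MC + MEC = 37.254 + 4.832Q.
Set SMC = demand: 37.254 + 4.832Q = 117.905 - 3.002Q → Q* = 10.2950.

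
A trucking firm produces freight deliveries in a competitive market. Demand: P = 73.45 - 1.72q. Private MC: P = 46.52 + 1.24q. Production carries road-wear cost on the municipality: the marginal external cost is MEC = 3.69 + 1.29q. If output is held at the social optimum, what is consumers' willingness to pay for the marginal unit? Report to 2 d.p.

Social marginal cost = private MC + MEC = 50.21 + 2.53q.
Set SMC = demand: 50.21 + 2.53q = 73.45 - 1.72q → q* = 5.4682.
Consumer price on the demand curve at q*: 73.45 − 1.72×5.4682 = 64.0447.

P = 64.04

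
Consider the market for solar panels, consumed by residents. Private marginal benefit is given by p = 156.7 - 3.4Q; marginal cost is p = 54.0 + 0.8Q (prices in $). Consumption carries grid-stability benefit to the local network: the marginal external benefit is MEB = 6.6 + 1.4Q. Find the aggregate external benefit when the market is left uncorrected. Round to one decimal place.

Market equilibrium (private): 54.0 + 0.8Q = 156.7 - 3.4Q → Q_m = 24.4524.
Total external benefit = ∫₀^{Q_m} (6.6 + 1.4Q) dQ = 6.6×24.4524 + ½×1.4×24.4524² = 579.9297.

$579.9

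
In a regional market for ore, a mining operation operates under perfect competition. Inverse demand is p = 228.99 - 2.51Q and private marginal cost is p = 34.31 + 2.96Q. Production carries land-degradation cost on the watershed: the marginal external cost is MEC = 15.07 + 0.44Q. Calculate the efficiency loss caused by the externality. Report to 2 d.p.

DWL = 79.89

Market equilibrium (private): 34.31 + 2.96Q = 228.99 - 2.51Q → Q_m = 35.5905.
Social marginal cost = private MC + MEC = 49.38 + 3.40Q.
Set SMC = demand: 49.38 + 3.40Q = 228.99 - 2.51Q → Q* = 30.3909.
The loss is the area between SMC and demand from Q* to Q_m; with linear curves that's a triangle of height MEC(Q_m).
DWL = ½ × 5.1996 × 30.7298 = 79.8913.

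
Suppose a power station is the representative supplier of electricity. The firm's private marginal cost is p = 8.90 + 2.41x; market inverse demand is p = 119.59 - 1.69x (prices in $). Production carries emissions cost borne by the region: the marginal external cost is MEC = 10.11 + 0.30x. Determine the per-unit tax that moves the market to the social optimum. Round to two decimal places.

tax = $16.97 per unit

Social marginal cost = private MC + MEC = 19.01 + 2.71x.
Set SMC = demand: 19.01 + 2.71x = 119.59 - 1.69x → x* = 22.8591.
The Pigouvian tax equals MEC at x*: 10.11 + 0.30×22.8591 = 16.9677.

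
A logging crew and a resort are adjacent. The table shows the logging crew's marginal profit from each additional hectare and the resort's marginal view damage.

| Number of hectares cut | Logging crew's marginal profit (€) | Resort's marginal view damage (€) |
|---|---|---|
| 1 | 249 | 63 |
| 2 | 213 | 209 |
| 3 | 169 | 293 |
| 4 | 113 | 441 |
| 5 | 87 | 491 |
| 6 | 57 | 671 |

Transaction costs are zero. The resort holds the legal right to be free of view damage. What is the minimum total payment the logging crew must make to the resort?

€272

Efficient level: marginal profit ≥ marginal view damage through level 2, so k* = 2.
With the resort holding the right, the logging crew must at least compensate total damage at k*: 63 + 209 = 272.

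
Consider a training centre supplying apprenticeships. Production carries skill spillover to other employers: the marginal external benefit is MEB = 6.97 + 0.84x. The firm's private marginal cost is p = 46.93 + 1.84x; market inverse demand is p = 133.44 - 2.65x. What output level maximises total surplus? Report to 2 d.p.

Social marginal cost = private MC − MEB = 39.96 + x.
Set SMC = demand: 39.96 + x = 133.44 - 2.65x → x* = 25.6110.

x* = 25.61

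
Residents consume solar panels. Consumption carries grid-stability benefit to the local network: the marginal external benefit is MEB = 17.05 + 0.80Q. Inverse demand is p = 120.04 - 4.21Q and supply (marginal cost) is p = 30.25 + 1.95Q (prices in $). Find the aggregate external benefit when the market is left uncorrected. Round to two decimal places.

Market equilibrium (private): 30.25 + 1.95Q = 120.04 - 4.21Q → Q_m = 14.5763.
Total external benefit = ∫₀^{Q_m} (17.05 + 0.80Q) dQ = 17.05×14.5763 + ½×0.80×14.5763² = 333.5133.

$333.51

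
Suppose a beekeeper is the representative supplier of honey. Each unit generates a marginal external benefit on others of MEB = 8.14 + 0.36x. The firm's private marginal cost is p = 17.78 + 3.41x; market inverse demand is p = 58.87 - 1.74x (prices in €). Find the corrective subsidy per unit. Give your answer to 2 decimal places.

subsidy = €11.84 per unit

Social marginal cost = private MC − MEB = 9.64 + 3.05x.
Set SMC = demand: 9.64 + 3.05x = 58.87 - 1.74x → x* = 10.2777.
The Pigouvian subsidy equals MEB at x*: 8.14 + 0.36×10.2777 = 11.8400.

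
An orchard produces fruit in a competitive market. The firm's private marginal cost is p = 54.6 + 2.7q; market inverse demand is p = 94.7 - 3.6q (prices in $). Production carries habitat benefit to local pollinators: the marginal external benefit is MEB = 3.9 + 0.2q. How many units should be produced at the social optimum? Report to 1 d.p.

Social marginal cost = private MC − MEB = 50.7 + 2.5q.
Set SMC = demand: 50.7 + 2.5q = 94.7 - 3.6q → q* = 7.2131.

q* = 7.2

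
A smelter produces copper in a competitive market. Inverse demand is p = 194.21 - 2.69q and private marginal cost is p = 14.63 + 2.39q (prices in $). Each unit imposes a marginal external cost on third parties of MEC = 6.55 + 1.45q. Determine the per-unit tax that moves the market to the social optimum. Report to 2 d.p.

Social marginal cost = private MC + MEC = 21.18 + 3.84q.
Set SMC = demand: 21.18 + 3.84q = 194.21 - 2.69q → q* = 26.4977.
The Pigouvian tax equals MEC at q*: 6.55 + 1.45×26.4977 = 44.9717.

tax = $44.97 per unit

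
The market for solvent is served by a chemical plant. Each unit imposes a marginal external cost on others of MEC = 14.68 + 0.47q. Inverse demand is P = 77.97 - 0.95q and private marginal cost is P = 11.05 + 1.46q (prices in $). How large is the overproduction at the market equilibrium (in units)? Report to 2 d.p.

9.63 units

Market equilibrium (private): 11.05 + 1.46q = 77.97 - 0.95q → q_m = 27.7676.
Social marginal cost = private MC + MEC = 25.73 + 1.93q.
Set SMC = demand: 25.73 + 1.93q = 77.97 - 0.95q → q* = 18.1389.
Gap = |27.7676 − 18.1389| = 9.6287.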